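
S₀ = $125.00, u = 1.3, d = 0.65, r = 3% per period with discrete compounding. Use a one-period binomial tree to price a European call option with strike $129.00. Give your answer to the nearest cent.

Risk-neutral probability p = (1 + 0.03 − 0.65)/(1.3 − 0.65) = 0.3800/0.6500 = 0.5846
Terminal stock prices: S_u = 162.5, S_d = 81.25
Terminal payoffs (S − K): max(33.5, 0) = 33.5, max(-47.75, 0) = 0
Node 0 (S = 125): V_0 = 1/1.03·[0.5846·33.5000 + 0.4154·0.0000] = 19.0142

$19.01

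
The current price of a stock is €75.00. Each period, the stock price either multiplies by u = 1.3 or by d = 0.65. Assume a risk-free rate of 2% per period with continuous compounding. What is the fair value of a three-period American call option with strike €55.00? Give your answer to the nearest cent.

€29.90

Risk-neutral probability p = (e^0.02 − 0.65)/(1.3 − 0.65) = 0.3702/0.6500 = 0.5695
Terminal stock prices: S_uuu = 164.8, S_uud = 82.39, S_udd = 41.19, S_ddd = 20.6
Terminal payoffs (S − K): max(109.8, 0) = 109.8, max(27.39, 0) = 27.39, max(-13.81, 0) = 0, max(-34.4, 0) = 0
Node uu (S = 126.8): continuation = e^(−0.02)·[0.5695·109.7750 + 0.4305·27.3875] = 72.8391; exercise value = 71.7500 ≤ continuation, so V_uu = 72.8391
Node ud (S = 63.38): continuation = e^(−0.02)·[0.5695·27.3875 + 0.4305·0.0000] = 15.2894; exercise value = 8.3750 ≤ continuation, so V_ud = 15.2894
Node dd (S = 31.69): continuation = e^(−0.02)·[0.5695·0.0000 + 0.4305·0.0000] = 0.0000; exercise value = 0.0000 ≤ continuation, so V_dd = 0.0000
Node u (S = 97.5): continuation = e^(−0.02)·[0.5695·72.8391 + 0.4305·15.2894] = 47.1145; exercise value = 42.5000 ≤ continuation, so V_u = 47.1145
Node d (S = 48.75): continuation = e^(−0.02)·[0.5695·15.2894 + 0.4305·0.0000] = 8.5355; exercise value = 0.0000 ≤ continuation, so V_d = 8.5355
Node 0 (S = 75): continuation = e^(−0.02)·[0.5695·47.1145 + 0.4305·8.5355] = 29.9037; exercise value = 20.0000 ≤ continuation, so V_0 = 29.9037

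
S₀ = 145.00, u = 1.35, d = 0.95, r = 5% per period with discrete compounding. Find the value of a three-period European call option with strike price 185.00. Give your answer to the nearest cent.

10.34

Risk-neutral probability p = (1 + 0.05 − 0.95)/(1.35 − 0.95) = 0.1000/0.4000 = 0.2500
Terminal stock prices: S_uuu = 356.8, S_uud = 251, S_udd = 176.7, S_ddd = 124.3
Terminal payoffs (S − K): max(171.8, 0) = 171.8, max(66.05, 0) = 66.05, max(-8.336, 0) = 0, max(-60.68, 0) = 0
Node uu (S = 264.3): V_uu = 1/1.05·[0.2500·171.7544 + 0.7500·66.0494] = 88.0720
Node ud (S = 186): V_ud = 1/1.05·[0.2500·66.0494 + 0.7500·0.0000] = 15.7260
Node dd (S = 130.9): V_dd = 1/1.05·[0.2500·0.0000 + 0.7500·0.0000] = 0.0000
Node u (S = 195.8): V_u = 1/1.05·[0.2500·88.0720 + 0.7500·15.7260] = 32.2024
Node d (S = 137.8): V_d = 1/1.05·[0.2500·15.7260 + 0.7500·0.0000] = 3.7443
Node 0 (S = 145): V_0 = 1/1.05·[0.2500·32.2024 + 0.7500·3.7443] = 10.3417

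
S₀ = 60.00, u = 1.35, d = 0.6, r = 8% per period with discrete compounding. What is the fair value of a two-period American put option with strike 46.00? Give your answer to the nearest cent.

3.33

Risk-neutral probability p = (1 + 0.08 − 0.6)/(1.35 − 0.6) = 0.4800/0.7500 = 0.6400
Terminal stock prices: S_uu = 109.4, S_ud = 48.6, S_dd = 21.6
Terminal payoffs (K − S): max(-63.35, 0) = 0, max(-2.6, 0) = 0, max(24.4, 0) = 24.4
Node u (S = 81): continuation = 1/1.08·[0.6400·0.0000 + 0.3600·0.0000] = 0.0000; exercise value = 0.0000 ≤ continuation, so V_u = 0.0000
Node d (S = 36): continuation = 1/1.08·[0.6400·0.0000 + 0.3600·24.4000] = 8.1333; exercise value = 10.0000 > continuation, so V_d = 10.0000 (exercise)
Node 0 (S = 60): continuation = 1/1.08·[0.6400·0.0000 + 0.3600·10.0000] = 3.3333; exercise value = 0.0000 ≤ continuation, so V_0 = 3.3333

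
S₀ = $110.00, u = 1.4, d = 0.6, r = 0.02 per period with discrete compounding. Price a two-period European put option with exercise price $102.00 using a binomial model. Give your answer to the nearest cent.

$18.13

Risk-neutral probability p = (1 + 0.02 − 0.6)/(1.4 − 0.6) = 0.4200/0.8000 = 0.5250
Terminal stock prices: S_uu = 215.6, S_ud = 92.4, S_dd = 39.6
Terminal payoffs (K − S): max(-113.6, 0) = 0, max(9.6, 0) = 9.6, max(62.4, 0) = 62.4
Node u (S = 154): V_u = 1/1.02·[0.5250·0.0000 + 0.4750·9.6000] = 4.4706
Node d (S = 66): V_d = 1/1.02·[0.5250·9.6000 + 0.4750·62.4000] = 34.0000
Node 0 (S = 110): V_0 = 1/1.02·[0.5250·4.4706 + 0.4750·34.0000] = 18.1344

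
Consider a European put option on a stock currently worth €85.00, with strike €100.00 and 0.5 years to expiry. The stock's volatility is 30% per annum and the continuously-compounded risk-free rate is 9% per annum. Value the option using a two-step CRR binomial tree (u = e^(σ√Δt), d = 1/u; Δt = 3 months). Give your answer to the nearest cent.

€14.68

CRR parameters: u = e^(σ√Δt) = e^(0.3·√0.25) = 1.1618, d = 1/u = 0.8607
Per-period rate: rΔt = 0.09·0.25 = 0.0225, so R = e^0.0225 = 1.0228
Risk-neutral probability p = (e^0.0225 − 0.8607)/(1.1618 − 0.8607) = 0.1620/0.3011 = 0.5381
Terminal stock prices: S_uu = 114.7, S_ud = 85, S_dd = 62.97
Terminal payoffs (K − S): max(-14.74, 0) = 0, max(15, 0) = 15, max(37.03, 0) = 37.03
Node u (S = 98.76): V_u = e^(−0.0225)·[0.5381·0.0000 + 0.4619·15.0000] = 6.7738
Node d (S = 73.16): V_d = e^(−0.0225)·[0.5381·15.0000 + 0.4619·37.0305] = 24.6149
Node 0 (S = 85): V_0 = e^(−0.0225)·[0.5381·6.7738 + 0.4619·24.6149] = 14.6799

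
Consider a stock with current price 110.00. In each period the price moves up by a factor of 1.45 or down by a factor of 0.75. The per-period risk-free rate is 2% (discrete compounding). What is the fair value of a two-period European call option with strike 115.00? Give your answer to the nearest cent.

18.73

Risk-neutral probability p = (1 + 0.02 − 0.75)/(1.45 − 0.75) = 0.2700/0.7000 = 0.3857
Terminal stock prices: S_uu = 231.3, S_ud = 119.6, S_dd = 61.88
Terminal payoffs (S − K): max(116.3, 0) = 116.3, max(4.625, 0) = 4.625, max(-53.12, 0) = 0
Node u (S = 159.5): V_u = 1/1.02·[0.3857·116.2750 + 0.6143·4.6250] = 46.7549
Node d (S = 82.5): V_d = 1/1.02·[0.3857·4.6250 + 0.6143·0.0000] = 1.7489
Node 0 (S = 110): V_0 = 1/1.02·[0.3857·46.7549 + 0.6143·1.7489] = 18.7337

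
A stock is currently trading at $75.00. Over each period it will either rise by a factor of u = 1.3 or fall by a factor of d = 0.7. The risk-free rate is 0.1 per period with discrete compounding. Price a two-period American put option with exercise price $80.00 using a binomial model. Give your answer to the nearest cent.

$10.49

Risk-neutral probability p = (1 + 0.1 − 0.7)/(1.3 − 0.7) = 0.4000/0.6000 = 0.6667
Terminal stock prices: S_uu = 126.8, S_ud = 68.25, S_dd = 36.75
Terminal payoffs (K − S): max(-46.75, 0) = 0, max(11.75, 0) = 11.75, max(43.25, 0) = 43.25
Node u (S = 97.5): continuation = 1/1.1·[0.6667·0.0000 + 0.3333·11.7500] = 3.5606; exercise value = 0.0000 ≤ continuation, so V_u = 3.5606
Node d (S = 52.5): continuation = 1/1.1·[0.6667·11.7500 + 0.3333·43.2500] = 20.2273; exercise value = 27.5000 > continuation, so V_d = 27.5000 (exercise)
Node 0 (S = 75): continuation = 1/1.1·[0.6667·3.5606 + 0.3333·27.5000] = 10.4913; exercise value = 5.0000 ≤ continuation, so V_0 = 10.4913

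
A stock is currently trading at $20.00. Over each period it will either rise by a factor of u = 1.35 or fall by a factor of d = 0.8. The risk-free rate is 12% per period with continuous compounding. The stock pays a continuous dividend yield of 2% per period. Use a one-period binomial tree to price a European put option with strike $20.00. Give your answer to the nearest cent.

Per-period risk-free factor R = e^0.12 = 1.1275; dividend-adjusted growth = e^(0.12−0.02) = 1.1052.
Risk-neutral probability p = (1.1052 − 0.8)/(1.35 − 0.8) = 0.3052/0.5500 = 0.5549
Terminal stock prices: S_u = 27, S_d = 16
Terminal payoffs (K − S): max(-7, 0) = 0, max(4, 0) = 4
Node 0 (S = 20): V_0 = e^(−0.12)·[0.5549·0.0000 + 0.4451·4.0000] = 1.5792

$1.58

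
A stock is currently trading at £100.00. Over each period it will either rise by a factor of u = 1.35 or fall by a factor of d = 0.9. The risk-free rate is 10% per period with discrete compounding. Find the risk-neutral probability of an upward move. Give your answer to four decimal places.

Risk-neutral probability p = (1 + 0.1 − 0.9)/(1.35 − 0.9) = 0.2000/0.4500 = 0.4444

p = 0.4444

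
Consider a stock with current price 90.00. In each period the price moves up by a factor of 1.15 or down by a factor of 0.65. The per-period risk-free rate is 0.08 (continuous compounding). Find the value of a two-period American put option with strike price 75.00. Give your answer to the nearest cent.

Risk-neutral probability p = (e^0.08 − 0.65)/(1.15 − 0.65) = 0.4333/0.5000 = 0.8666
Terminal stock prices: S_uu = 119, S_ud = 67.27, S_dd = 38.03
Terminal payoffs (K − S): max(-44.02, 0) = 0, max(7.725, 0) = 7.725, max(36.97, 0) = 36.97
Node u (S = 103.5): continuation = e^(−0.08)·[0.8666·0.0000 + 0.1334·7.7250] = 0.9515; exercise value = 0.0000 ≤ continuation, so V_u = 0.9515
Node d (S = 58.5): continuation = e^(−0.08)·[0.8666·7.7250 + 0.1334·36.9750] = 10.7337; exercise value = 16.5000 > continuation, so V_d = 16.5000 (exercise)
Node 0 (S = 90): continuation = e^(−0.08)·[0.8666·0.9515 + 0.1334·16.5000] = 2.7934; exercise value = 0.0000 ≤ continuation, so V_0 = 2.7934

2.79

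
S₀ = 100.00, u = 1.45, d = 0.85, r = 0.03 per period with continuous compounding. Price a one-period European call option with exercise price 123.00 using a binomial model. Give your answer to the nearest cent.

Risk-neutral probability p = (e^0.03 − 0.85)/(1.45 − 0.85) = 0.1805/0.6000 = 0.3008
Terminal stock prices: S_u = 145, S_d = 85
Terminal payoffs (S − K): max(22, 0) = 22, max(-38, 0) = 0
Node 0 (S = 100): V_0 = e^(−0.03)·[0.3008·22.0000 + 0.6992·0.0000] = 6.4211

6.42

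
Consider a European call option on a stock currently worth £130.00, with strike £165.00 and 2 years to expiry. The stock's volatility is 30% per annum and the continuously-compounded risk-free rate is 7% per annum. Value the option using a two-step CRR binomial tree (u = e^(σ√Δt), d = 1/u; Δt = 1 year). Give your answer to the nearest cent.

£18.53

CRR parameters: u = e^(σ√Δt) = e^(0.3·√1) = 1.3499, d = 1/u = 0.7408
Per-period rate: rΔt = 0.07·1 = 0.07, so R = e^0.07 = 1.0725
Risk-neutral probability p = (e^0.07 − 0.7408)/(1.3499 − 0.7408) = 0.3317/0.6090 = 0.5446
Terminal stock prices: S_uu = 236.9, S_ud = 130, S_dd = 71.35
Terminal payoffs (S − K): max(71.88, 0) = 71.88, max(-35, 0) = 0, max(-93.65, 0) = 0
Node u (S = 175.5): V_u = e^(−0.07)·[0.5446·71.8754 + 0.4554·0.0000] = 36.4977
Node d (S = 96.31): V_d = e^(−0.07)·[0.5446·0.0000 + 0.4554·0.0000] = 0.0000
Node 0 (S = 130): V_0 = e^(−0.07)·[0.5446·36.4977 + 0.4554·0.0000] = 18.5332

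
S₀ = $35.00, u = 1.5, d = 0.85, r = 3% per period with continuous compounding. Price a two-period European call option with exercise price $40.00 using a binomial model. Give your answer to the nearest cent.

$4.56

Risk-neutral probability p = (e^0.03 − 0.85)/(1.5 − 0.85) = 0.1805/0.6500 = 0.2776
Terminal stock prices: S_uu = 78.75, S_ud = 44.62, S_dd = 25.29
Terminal payoffs (S − K): max(38.75, 0) = 38.75, max(4.625, 0) = 4.625, max(-14.71, 0) = 0
Node u (S = 52.5): V_u = e^(−0.03)·[0.2776·38.7500 + 0.7224·4.6250] = 13.6822
Node d (S = 29.75): V_d = e^(−0.03)·[0.2776·4.6250 + 0.7224·0.0000] = 1.2461
Node 0 (S = 35): V_0 = e^(−0.03)·[0.2776·13.6822 + 0.7224·1.2461] = 4.5597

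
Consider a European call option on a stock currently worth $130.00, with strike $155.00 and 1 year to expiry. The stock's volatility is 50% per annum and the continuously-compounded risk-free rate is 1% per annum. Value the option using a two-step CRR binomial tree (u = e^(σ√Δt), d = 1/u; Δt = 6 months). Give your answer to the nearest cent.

CRR parameters: u = e^(σ√Δt) = e^(0.5·√0.5) = 1.4241, d = 1/u = 0.7022
Per-period rate: rΔt = 0.01·0.5 = 0.005, so R = e^0.005 = 1.0050
Risk-neutral probability p = (e^0.005 − 0.7022)/(1.4241 − 0.7022) = 0.3028/0.7219 = 0.4195
Terminal stock prices: S_uu = 263.7, S_ud = 130, S_dd = 64.1
Terminal payoffs (S − K): max(108.7, 0) = 108.7, max(-25, 0) = 0, max(-90.9, 0) = 0
Node u (S = 185.1): V_u = e^(−0.005)·[0.4195·108.6549 + 0.5805·0.0000] = 45.3495
Node d (S = 91.28): V_d = e^(−0.005)·[0.4195·0.0000 + 0.5805·0.0000] = 0.0000
Node 0 (S = 130): V_0 = e^(−0.005)·[0.4195·45.3495 + 0.5805·0.0000] = 18.9276

$18.93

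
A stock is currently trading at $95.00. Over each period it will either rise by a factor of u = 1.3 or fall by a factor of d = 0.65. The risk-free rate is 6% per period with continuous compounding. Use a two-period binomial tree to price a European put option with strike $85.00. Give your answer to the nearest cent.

Risk-neutral probability p = (e^0.06 − 0.65)/(1.3 − 0.65) = 0.4118/0.6500 = 0.6336
Terminal stock prices: S_uu = 160.6, S_ud = 80.28, S_dd = 40.14
Terminal payoffs (K − S): max(-75.55, 0) = 0, max(4.725, 0) = 4.725, max(44.86, 0) = 44.86
Node u (S = 123.5): V_u = e^(−0.06)·[0.6336·0.0000 + 0.3664·4.7250] = 1.6304
Node d (S = 61.75): V_d = e^(−0.06)·[0.6336·4.7250 + 0.3664·44.8625] = 18.3000
Node 0 (S = 95): V_0 = e^(−0.06)·[0.6336·1.6304 + 0.3664·18.3000] = 7.2876

$7.29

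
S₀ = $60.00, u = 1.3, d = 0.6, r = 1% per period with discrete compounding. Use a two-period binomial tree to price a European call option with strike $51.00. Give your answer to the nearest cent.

$16.95

Risk-neutral probability p = (1 + 0.01 − 0.6)/(1.3 − 0.6) = 0.4100/0.7000 = 0.5857
Terminal stock prices: S_uu = 101.4, S_ud = 46.8, S_dd = 21.6
Terminal payoffs (S − K): max(50.4, 0) = 50.4, max(-4.2, 0) = 0, max(-29.4, 0) = 0
Node u (S = 78): V_u = 1/1.01·[0.5857·50.4000 + 0.4143·0.0000] = 29.2277
Node d (S = 36): V_d = 1/1.01·[0.5857·0.0000 + 0.4143·0.0000] = 0.0000
Node 0 (S = 60): V_0 = 1/1.01·[0.5857·29.2277 + 0.4143·0.0000] = 16.9496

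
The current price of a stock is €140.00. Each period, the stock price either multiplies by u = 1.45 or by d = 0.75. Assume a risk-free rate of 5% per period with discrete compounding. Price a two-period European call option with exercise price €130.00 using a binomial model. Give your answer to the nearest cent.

€37.27

Risk-neutral probability p = (1 + 0.05 − 0.75)/(1.45 − 0.75) = 0.3000/0.7000 = 0.4286
Terminal stock prices: S_uu = 294.4, S_ud = 152.2, S_dd = 78.75
Terminal payoffs (S − K): max(164.4, 0) = 164.4, max(22.25, 0) = 22.25, max(-51.25, 0) = 0
Node u (S = 203): V_u = 1/1.05·[0.4286·164.3500 + 0.5714·22.2500] = 79.1905
Node d (S = 105): V_d = 1/1.05·[0.4286·22.2500 + 0.5714·0.0000] = 9.0816
Node 0 (S = 140): V_0 = 1/1.05·[0.4286·79.1905 + 0.5714·9.0816] = 37.2650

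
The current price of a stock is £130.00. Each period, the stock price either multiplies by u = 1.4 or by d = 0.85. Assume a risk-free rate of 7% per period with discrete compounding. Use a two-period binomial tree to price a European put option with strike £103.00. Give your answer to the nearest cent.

£2.85

Risk-neutral probability p = (1 + 0.07 − 0.85)/(1.4 − 0.85) = 0.2200/0.5500 = 0.4000
Terminal stock prices: S_uu = 254.8, S_ud = 154.7, S_dd = 93.92
Terminal payoffs (K − S): max(-151.8, 0) = 0, max(-51.7, 0) = 0, max(9.075, 0) = 9.075
Node u (S = 182): V_u = 1/1.07·[0.4000·0.0000 + 0.6000·0.0000] = 0.0000
Node d (S = 110.5): V_d = 1/1.07·[0.4000·0.0000 + 0.6000·9.0750] = 5.0888
Node 0 (S = 130): V_0 = 1/1.07·[0.4000·0.0000 + 0.6000·5.0888] = 2.8535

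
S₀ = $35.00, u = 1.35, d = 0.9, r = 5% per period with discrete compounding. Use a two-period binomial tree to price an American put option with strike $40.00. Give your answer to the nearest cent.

Risk-neutral probability p = (1 + 0.05 − 0.9)/(1.35 − 0.9) = 0.1500/0.4500 = 0.3333
Terminal stock prices: S_uu = 63.79, S_ud = 42.52, S_dd = 28.35
Terminal payoffs (K − S): max(-23.79, 0) = 0, max(-2.525, 0) = 0, max(11.65, 0) = 11.65
Node u (S = 47.25): continuation = 1/1.05·[0.3333·0.0000 + 0.6667·0.0000] = 0.0000; exercise value = 0.0000 ≤ continuation, so V_u = 0.0000
Node d (S = 31.5): continuation = 1/1.05·[0.3333·0.0000 + 0.6667·11.6500] = 7.3968; exercise value = 8.5000 > continuation, so V_d = 8.5000 (exercise)
Node 0 (S = 35): continuation = 1/1.05·[0.3333·0.0000 + 0.6667·8.5000] = 5.3968; exercise value = 5.0000 ≤ continuation, so V_0 = 5.3968

$5.40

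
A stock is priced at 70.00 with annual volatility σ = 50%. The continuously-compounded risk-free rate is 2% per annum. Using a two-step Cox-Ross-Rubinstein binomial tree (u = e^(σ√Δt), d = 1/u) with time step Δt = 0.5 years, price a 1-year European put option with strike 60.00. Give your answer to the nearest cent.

8.22

CRR parameters: u = e^(σ√Δt) = e^(0.5·√0.5) = 1.4241, d = 1/u = 0.7022
Per-period rate: rΔt = 0.02·0.5 = 0.01, so R = e^0.01 = 1.0101
Risk-neutral probability p = (e^0.01 − 0.7022)/(1.4241 − 0.7022) = 0.3079/0.7219 = 0.4264
Terminal stock prices: S_uu = 142, S_ud = 70, S_dd = 34.51
Terminal payoffs (K − S): max(-81.97, 0) = 0, max(-10, 0) = 0, max(25.49, 0) = 25.49
Node u (S = 99.69): V_u = e^(−0.01)·[0.4264·0.0000 + 0.5736·0.0000] = 0.0000
Node d (S = 49.15): V_d = e^(−0.01)·[0.4264·0.0000 + 0.5736·25.4852] = 14.4718
Node 0 (S = 70): V_0 = e^(−0.01)·[0.4264·0.0000 + 0.5736·14.4718] = 8.2178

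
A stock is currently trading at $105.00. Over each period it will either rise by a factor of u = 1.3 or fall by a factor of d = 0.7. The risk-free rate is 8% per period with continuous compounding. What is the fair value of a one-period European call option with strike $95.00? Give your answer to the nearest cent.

Risk-neutral probability p = (e^0.08 − 0.7)/(1.3 − 0.7) = 0.3833/0.6000 = 0.6388
Terminal stock prices: S_u = 136.5, S_d = 73.5
Terminal payoffs (S − K): max(41.5, 0) = 41.5, max(-21.5, 0) = 0
Node 0 (S = 105): V_0 = e^(−0.08)·[0.6388·41.5000 + 0.3612·0.0000] = 24.4725

$24.47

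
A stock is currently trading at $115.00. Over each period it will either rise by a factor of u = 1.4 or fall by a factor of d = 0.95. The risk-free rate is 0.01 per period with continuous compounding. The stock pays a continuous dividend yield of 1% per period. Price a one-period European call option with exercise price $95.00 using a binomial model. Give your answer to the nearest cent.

Per-period risk-free factor R = e^0.01 = 1.0101; dividend-adjusted growth = e^(0.01−0.01) = 1.0000.
Risk-neutral probability p = (1.0000 − 0.95)/(1.4 − 0.95) = 0.0500/0.4500 = 0.1111
Terminal stock prices: S_u = 161, S_d = 109.2
Terminal payoffs (S − K): max(66, 0) = 66, max(14.25, 0) = 14.25
Node 0 (S = 115): V_0 = e^(−0.01)·[0.1111·66.0000 + 0.8889·14.2500] = 19.8010

$19.80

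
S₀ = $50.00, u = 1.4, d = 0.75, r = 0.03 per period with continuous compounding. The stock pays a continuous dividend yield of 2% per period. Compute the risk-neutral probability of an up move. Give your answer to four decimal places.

p = 0.4001

Per-period risk-free factor R = e^0.03 = 1.0305; dividend-adjusted growth = e^(0.03−0.02) = 1.0101.
Risk-neutral probability p = (1.0101 − 0.75)/(1.4 − 0.75) = 0.2601/0.6500 = 0.4001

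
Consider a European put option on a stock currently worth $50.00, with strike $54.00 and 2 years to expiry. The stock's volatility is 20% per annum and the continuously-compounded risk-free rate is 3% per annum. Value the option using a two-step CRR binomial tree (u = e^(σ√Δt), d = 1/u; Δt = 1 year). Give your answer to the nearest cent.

$6.22

CRR parameters: u = e^(σ√Δt) = e^(0.2·√1) = 1.2214, d = 1/u = 0.8187
Per-period rate: rΔt = 0.03·1 = 0.03, so R = e^0.03 = 1.0305
Risk-neutral probability p = (e^0.03 − 0.8187)/(1.2214 − 0.8187) = 0.2117/0.4027 = 0.5258
Terminal stock prices: S_uu = 74.59, S_ud = 50, S_dd = 33.52
Terminal payoffs (K − S): max(-20.59, 0) = 0, max(4, 0) = 4, max(20.48, 0) = 20.48
Node u (S = 61.07): V_u = e^(−0.03)·[0.5258·0.0000 + 0.4742·4.0000] = 1.8408
Node d (S = 40.94): V_d = e^(−0.03)·[0.5258·4.0000 + 0.4742·20.4840] = 11.4675
Node 0 (S = 50): V_0 = e^(−0.03)·[0.5258·1.8408 + 0.4742·11.4675] = 6.2165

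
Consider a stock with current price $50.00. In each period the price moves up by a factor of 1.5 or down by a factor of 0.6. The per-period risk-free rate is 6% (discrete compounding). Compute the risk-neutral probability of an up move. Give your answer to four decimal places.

p = 0.5111

Risk-neutral probability p = (1 + 0.06 − 0.6)/(1.5 − 0.6) = 0.4600/0.9000 = 0.5111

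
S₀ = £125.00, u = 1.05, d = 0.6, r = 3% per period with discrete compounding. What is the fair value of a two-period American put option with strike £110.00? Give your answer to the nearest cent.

£2.76

Risk-neutral probability p = (1 + 0.03 − 0.6)/(1.05 − 0.6) = 0.4300/0.4500 = 0.9556
Terminal stock prices: S_uu = 137.8, S_ud = 78.75, S_dd = 45
Terminal payoffs (K − S): max(-27.81, 0) = 0, max(31.25, 0) = 31.25, max(65, 0) = 65
Node u (S = 131.2): continuation = 1/1.03·[0.9556·0.0000 + 0.0444·31.2500] = 1.3484; exercise value = 0.0000 ≤ continuation, so V_u = 1.3484
Node d (S = 75): continuation = 1/1.03·[0.9556·31.2500 + 0.0444·65.0000] = 31.7961; exercise value = 35.0000 > continuation, so V_d = 35.0000 (exercise)
Node 0 (S = 125): continuation = 1/1.03·[0.9556·1.3484 + 0.0444·35.0000] = 2.7612; exercise value = 0.0000 ≤ continuation, so V_0 = 2.7612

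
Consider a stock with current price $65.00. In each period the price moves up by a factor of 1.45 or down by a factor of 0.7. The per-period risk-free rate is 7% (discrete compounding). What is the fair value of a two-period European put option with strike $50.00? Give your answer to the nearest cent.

Risk-neutral probability p = (1 + 0.07 − 0.7)/(1.45 − 0.7) = 0.3700/0.7500 = 0.4933
Terminal stock prices: S_uu = 136.7, S_ud = 65.97, S_dd = 31.85
Terminal payoffs (K − S): max(-86.66, 0) = 0, max(-15.97, 0) = 0, max(18.15, 0) = 18.15
Node u (S = 94.25): V_u = 1/1.07·[0.4933·0.0000 + 0.5067·0.0000] = 0.0000
Node d (S = 45.5): V_d = 1/1.07·[0.4933·0.0000 + 0.5067·18.1500] = 8.5944
Node 0 (S = 65): V_0 = 1/1.07·[0.4933·0.0000 + 0.5067·8.5944] = 4.0696

$4.07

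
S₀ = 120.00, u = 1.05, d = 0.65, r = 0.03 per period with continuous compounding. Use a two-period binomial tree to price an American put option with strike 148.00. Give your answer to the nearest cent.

Risk-neutral probability p = (e^0.03 − 0.65)/(1.05 − 0.65) = 0.3805/0.4000 = 0.9511
Terminal stock prices: S_uu = 132.3, S_ud = 81.9, S_dd = 50.7
Terminal payoffs (K − S): max(15.7, 0) = 15.7, max(66.1, 0) = 66.1, max(97.3, 0) = 97.3
Node u (S = 126): continuation = e^(−0.03)·[0.9511·15.7000 + 0.0489·66.1000] = 17.6259; exercise value = 22.0000 > continuation, so V_u = 22.0000 (exercise)
Node d (S = 78): continuation = e^(−0.03)·[0.9511·66.1000 + 0.0489·97.3000] = 65.6259; exercise value = 70.0000 > continuation, so V_d = 70.0000 (exercise)
Node 0 (S = 120): continuation = e^(−0.03)·[0.9511·22.0000 + 0.0489·70.0000] = 23.6259; exercise value = 28.0000 > continuation, so V_0 = 28.0000 (exercise)

28.00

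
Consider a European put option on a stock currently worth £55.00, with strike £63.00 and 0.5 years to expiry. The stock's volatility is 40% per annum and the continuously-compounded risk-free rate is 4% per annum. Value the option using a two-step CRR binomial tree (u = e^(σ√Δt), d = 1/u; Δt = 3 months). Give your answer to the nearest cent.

£10.97

CRR parameters: u = e^(σ√Δt) = e^(0.4·√0.25) = 1.2214, d = 1/u = 0.8187
Per-period rate: rΔt = 0.04·0.25 = 0.01, so R = e^0.01 = 1.0101
Risk-neutral probability p = (e^0.01 − 0.8187)/(1.2214 − 0.8187) = 0.1913/0.4027 = 0.4751
Terminal stock prices: S_uu = 82.05, S_ud = 55, S_dd = 36.87
Terminal payoffs (K − S): max(-19.05, 0) = 0, max(8, 0) = 8, max(26.13, 0) = 26.13
Node u (S = 67.18): V_u = e^(−0.01)·[0.4751·0.0000 + 0.5249·8.0000] = 4.1572
Node d (S = 45.03): V_d = e^(−0.01)·[0.4751·8.0000 + 0.5249·26.1324] = 17.3429
Node 0 (S = 55): V_0 = e^(−0.01)·[0.4751·4.1572 + 0.5249·17.3429] = 10.9679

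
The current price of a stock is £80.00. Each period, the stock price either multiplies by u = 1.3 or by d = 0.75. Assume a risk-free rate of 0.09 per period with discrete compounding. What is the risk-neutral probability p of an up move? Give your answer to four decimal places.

Risk-neutral probability p = (1 + 0.09 − 0.75)/(1.3 − 0.75) = 0.3400/0.5500 = 0.6182

p = 0.6182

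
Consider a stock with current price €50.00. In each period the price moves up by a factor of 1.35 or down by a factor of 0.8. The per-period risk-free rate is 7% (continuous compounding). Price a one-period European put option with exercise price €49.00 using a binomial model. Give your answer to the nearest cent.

Risk-neutral probability p = (e^0.07 − 0.8)/(1.35 − 0.8) = 0.2725/0.5500 = 0.4955
Terminal stock prices: S_u = 67.5, S_d = 40
Terminal payoffs (K − S): max(-18.5, 0) = 0, max(9, 0) = 9
Node 0 (S = 50): V_0 = e^(−0.07)·[0.4955·0.0000 + 0.5045·9.0000] = 4.2338

€4.23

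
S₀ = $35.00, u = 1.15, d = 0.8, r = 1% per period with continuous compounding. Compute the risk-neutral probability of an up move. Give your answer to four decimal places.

Risk-neutral probability p = (e^0.01 − 0.8)/(1.15 − 0.8) = 0.2101/0.3500 = 0.6001

p = 0.6001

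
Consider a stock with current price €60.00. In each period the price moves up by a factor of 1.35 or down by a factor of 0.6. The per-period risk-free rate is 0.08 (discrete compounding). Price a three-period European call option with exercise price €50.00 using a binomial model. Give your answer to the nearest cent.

€25.80

Risk-neutral probability p = (1 + 0.08 − 0.6)/(1.35 − 0.6) = 0.4800/0.7500 = 0.6400
Terminal stock prices: S_uuu = 147.6, S_uud = 65.61, S_udd = 29.16, S_ddd = 12.96
Terminal payoffs (S − K): max(97.62, 0) = 97.62, max(15.61, 0) = 15.61, max(-20.84, 0) = 0, max(-37.04, 0) = 0
Node uu (S = 109.4): V_uu = 1/1.08·[0.6400·97.6225 + 0.3600·15.6100] = 63.0537
Node ud (S = 48.6): V_ud = 1/1.08·[0.6400·15.6100 + 0.3600·0.0000] = 9.2504
Node dd (S = 21.6): V_dd = 1/1.08·[0.6400·0.0000 + 0.3600·0.0000] = 0.0000
Node u (S = 81): V_u = 1/1.08·[0.6400·63.0537 + 0.3600·9.2504] = 40.4486
Node d (S = 36): V_d = 1/1.08·[0.6400·9.2504 + 0.3600·0.0000] = 5.4817
Node 0 (S = 60): V_0 = 1/1.08·[0.6400·40.4486 + 0.3600·5.4817] = 25.7968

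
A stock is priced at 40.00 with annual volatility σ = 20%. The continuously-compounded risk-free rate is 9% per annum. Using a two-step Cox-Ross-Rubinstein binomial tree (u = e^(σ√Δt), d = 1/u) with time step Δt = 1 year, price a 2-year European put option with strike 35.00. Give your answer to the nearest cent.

CRR parameters: u = e^(σ√Δt) = e^(0.2·√1) = 1.2214, d = 1/u = 0.8187
Per-period rate: rΔt = 0.09·1 = 0.09, so R = e^0.09 = 1.0942
Risk-neutral probability p = (e^0.09 − 0.8187)/(1.2214 − 0.8187) = 0.2754/0.4027 = 0.6840
Terminal stock prices: S_uu = 59.67, S_ud = 40, S_dd = 26.81
Terminal payoffs (K − S): max(-24.67, 0) = 0, max(-5, 0) = 0, max(8.187, 0) = 8.187
Node u (S = 48.86): V_u = e^(−0.09)·[0.6840·0.0000 + 0.3160·0.0000] = 0.0000
Node d (S = 32.75): V_d = e^(−0.09)·[0.6840·0.0000 + 0.3160·8.1872] = 2.3642
Node 0 (S = 40): V_0 = e^(−0.09)·[0.6840·0.0000 + 0.3160·2.3642] = 0.6827

0.68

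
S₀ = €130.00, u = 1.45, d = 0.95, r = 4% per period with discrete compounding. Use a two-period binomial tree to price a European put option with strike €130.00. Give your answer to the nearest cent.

Risk-neutral probability p = (1 + 0.04 − 0.95)/(1.45 − 0.95) = 0.0900/0.5000 = 0.1800
Terminal stock prices: S_uu = 273.3, S_ud = 179.1, S_dd = 117.3
Terminal payoffs (K − S): max(-143.3, 0) = 0, max(-49.07, 0) = 0, max(12.67, 0) = 12.67
Node u (S = 188.5): V_u = 1/1.04·[0.1800·0.0000 + 0.8200·0.0000] = 0.0000
Node d (S = 123.5): V_d = 1/1.04·[0.1800·0.0000 + 0.8200·12.6750] = 9.9937
Node 0 (S = 130): V_0 = 1/1.04·[0.1800·0.0000 + 0.8200·9.9937] = 7.8797

€7.88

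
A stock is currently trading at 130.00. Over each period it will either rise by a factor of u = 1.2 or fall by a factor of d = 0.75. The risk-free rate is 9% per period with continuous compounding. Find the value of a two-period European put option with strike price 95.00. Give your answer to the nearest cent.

1.01

Risk-neutral probability p = (e^0.09 − 0.75)/(1.2 − 0.75) = 0.3442/0.4500 = 0.7648
Terminal stock prices: S_uu = 187.2, S_ud = 117, S_dd = 73.12
Terminal payoffs (K − S): max(-92.2, 0) = 0, max(-22, 0) = 0, max(21.88, 0) = 21.88
Node u (S = 156): V_u = e^(−0.09)·[0.7648·0.0000 + 0.2352·0.0000] = 0.0000
Node d (S = 97.5): V_d = e^(−0.09)·[0.7648·0.0000 + 0.2352·21.8750] = 4.7015
Node 0 (S = 130): V_0 = e^(−0.09)·[0.7648·0.0000 + 0.2352·4.7015] = 1.0105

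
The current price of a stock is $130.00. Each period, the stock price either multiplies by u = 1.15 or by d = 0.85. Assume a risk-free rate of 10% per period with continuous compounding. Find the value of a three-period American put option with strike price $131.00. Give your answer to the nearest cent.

$3.18

Risk-neutral probability p = (e^0.1 − 0.85)/(1.15 − 0.85) = 0.2552/0.3000 = 0.8506
Terminal stock prices: S_uuu = 197.7, S_uud = 146.1, S_udd = 108, S_ddd = 79.84
Terminal payoffs (K − S): max(-66.71, 0) = 0, max(-15.14, 0) = 0, max(22.99, 0) = 22.99, max(51.16, 0) = 51.16
Node uu (S = 171.9): continuation = e^(−0.1)·[0.8506·0.0000 + 0.1494·0.0000] = 0.0000; exercise value = 0.0000 ≤ continuation, so V_uu = 0.0000
Node ud (S = 127.1): continuation = e^(−0.1)·[0.8506·0.0000 + 0.1494·22.9863] = 3.1080; exercise value = 3.9250 > continuation, so V_ud = 3.9250 (exercise)
Node dd (S = 93.92): continuation = e^(−0.1)·[0.8506·22.9863 + 0.1494·51.1638] = 24.6087; exercise value = 37.0750 > continuation, so V_dd = 37.0750 (exercise)
Node u (S = 149.5): continuation = e^(−0.1)·[0.8506·0.0000 + 0.1494·3.9250] = 0.5307; exercise value = 0.0000 ≤ continuation, so V_u = 0.5307
Node d (S = 110.5): continuation = e^(−0.1)·[0.8506·3.9250 + 0.1494·37.0750] = 8.0337; exercise value = 20.5000 > continuation, so V_d = 20.5000 (exercise)
Node 0 (S = 130): continuation = e^(−0.1)·[0.8506·0.5307 + 0.1494·20.5000] = 3.1802; exercise value = 1.0000 ≤ continuation, so V_0 = 3.1802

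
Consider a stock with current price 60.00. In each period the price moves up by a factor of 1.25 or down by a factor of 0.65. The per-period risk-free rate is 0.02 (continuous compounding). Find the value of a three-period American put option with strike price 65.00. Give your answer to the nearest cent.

Risk-neutral probability p = (e^0.02 − 0.65)/(1.25 − 0.65) = 0.3702/0.6000 = 0.6170
Terminal stock prices: S_uuu = 117.2, S_uud = 60.94, S_udd = 31.69, S_ddd = 16.48
Terminal payoffs (K − S): max(-52.19, 0) = 0, max(4.062, 0) = 4.062, max(33.31, 0) = 33.31, max(48.52, 0) = 48.52
Node uu (S = 93.75): continuation = e^(−0.02)·[0.6170·0.0000 + 0.3830·4.0625] = 1.5251; exercise value = 0.0000 ≤ continuation, so V_uu = 1.5251
Node ud (S = 48.75): continuation = e^(−0.02)·[0.6170·4.0625 + 0.3830·33.3125] = 14.9629; exercise value = 16.2500 > continuation, so V_ud = 16.2500 (exercise)
Node dd (S = 25.35): continuation = e^(−0.02)·[0.6170·33.3125 + 0.3830·48.5225] = 38.3629; exercise value = 39.6500 > continuation, so V_dd = 39.6500 (exercise)
Node u (S = 75): continuation = e^(−0.02)·[0.6170·1.5251 + 0.3830·16.2500] = 7.0228; exercise value = 0.0000 ≤ continuation, so V_u = 7.0228
Node d (S = 39): continuation = e^(−0.02)·[0.6170·16.2500 + 0.3830·39.6500] = 24.7129; exercise value = 26.0000 > continuation, so V_d = 26.0000 (exercise)
Node 0 (S = 60): continuation = e^(−0.02)·[0.6170·7.0228 + 0.3830·26.0000] = 14.0081; exercise value = 5.0000 ≤ continuation, so V_0 = 14.0081

14.01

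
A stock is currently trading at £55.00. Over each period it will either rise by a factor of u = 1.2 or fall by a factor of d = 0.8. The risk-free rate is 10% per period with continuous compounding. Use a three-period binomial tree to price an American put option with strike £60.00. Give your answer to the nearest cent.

Risk-neutral probability p = (e^0.1 − 0.8)/(1.2 − 0.8) = 0.3052/0.4000 = 0.7629
Terminal stock prices: S_uuu = 95.04, S_uud = 63.36, S_udd = 42.24, S_ddd = 28.16
Terminal payoffs (K − S): max(-35.04, 0) = 0, max(-3.36, 0) = 0, max(17.76, 0) = 17.76, max(31.84, 0) = 31.84
Node uu (S = 79.2): continuation = e^(−0.1)·[0.7629·0.0000 + 0.2371·0.0000] = 0.0000; exercise value = 0.0000 ≤ continuation, so V_uu = 0.0000
Node ud (S = 52.8): continuation = e^(−0.1)·[0.7629·0.0000 + 0.2371·17.7600] = 3.8097; exercise value = 7.2000 > continuation, so V_ud = 7.2000 (exercise)
Node dd (S = 35.2): continuation = e^(−0.1)·[0.7629·17.7600 + 0.2371·31.8400] = 19.0902; exercise value = 24.8000 > continuation, so V_dd = 24.8000 (exercise)
Node u (S = 66): continuation = e^(−0.1)·[0.7629·0.0000 + 0.2371·7.2000] = 1.5445; exercise value = 0.0000 ≤ continuation, so V_u = 1.5445
Node d (S = 44): continuation = e^(−0.1)·[0.7629·7.2000 + 0.2371·24.8000] = 10.2902; exercise value = 16.0000 > continuation, so V_d = 16.0000 (exercise)
Node 0 (S = 55): continuation = e^(−0.1)·[0.7629·1.5445 + 0.2371·16.0000] = 4.4984; exercise value = 5.0000 > continuation, so V_0 = 5.0000 (exercise)

£5.00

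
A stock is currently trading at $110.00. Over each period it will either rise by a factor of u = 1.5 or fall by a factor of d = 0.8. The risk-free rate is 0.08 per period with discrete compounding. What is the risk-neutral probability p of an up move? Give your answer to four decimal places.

Risk-neutral probability p = (1 + 0.08 − 0.8)/(1.5 − 0.8) = 0.2800/0.7000 = 0.4000

p = 0.4000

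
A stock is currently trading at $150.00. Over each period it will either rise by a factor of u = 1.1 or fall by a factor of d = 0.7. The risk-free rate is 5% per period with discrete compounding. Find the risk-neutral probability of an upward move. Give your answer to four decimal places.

p = 0.8750

Risk-neutral probability p = (1 + 0.05 − 0.7)/(1.1 − 0.7) = 0.3500/0.4000 = 0.8750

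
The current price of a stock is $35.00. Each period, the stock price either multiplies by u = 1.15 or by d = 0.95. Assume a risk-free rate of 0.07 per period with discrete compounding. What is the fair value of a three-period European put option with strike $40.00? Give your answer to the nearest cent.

$1.39

Risk-neutral probability p = (1 + 0.07 − 0.95)/(1.15 − 0.95) = 0.1200/0.2000 = 0.6000
Terminal stock prices: S_uuu = 53.23, S_uud = 43.97, S_udd = 36.33, S_ddd = 30.01
Terminal payoffs (K − S): max(-13.23, 0) = 0, max(-3.973, 0) = 0, max(3.674, 0) = 3.674, max(9.992, 0) = 9.992
Node uu (S = 46.29): V_uu = 1/1.07·[0.6000·0.0000 + 0.4000·0.0000] = 0.0000
Node ud (S = 38.24): V_ud = 1/1.07·[0.6000·0.0000 + 0.4000·3.6744] = 1.3736
Node dd (S = 31.59): V_dd = 1/1.07·[0.6000·3.6744 + 0.4000·9.9919] = 5.7957
Node u (S = 40.25): V_u = 1/1.07·[0.6000·0.0000 + 0.4000·1.3736] = 0.5135
Node d (S = 33.25): V_d = 1/1.07·[0.6000·1.3736 + 0.4000·5.7957] = 2.9369
Node 0 (S = 35): V_0 = 1/1.07·[0.6000·0.5135 + 0.4000·2.9369] = 1.3858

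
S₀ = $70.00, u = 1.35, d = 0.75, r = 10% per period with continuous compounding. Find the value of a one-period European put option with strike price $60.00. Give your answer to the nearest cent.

Risk-neutral probability p = (e^0.1 − 0.75)/(1.35 − 0.75) = 0.3552/0.6000 = 0.5920
Terminal stock prices: S_u = 94.5, S_d = 52.5
Terminal payoffs (K − S): max(-34.5, 0) = 0, max(7.5, 0) = 7.5
Node 0 (S = 70): V_0 = e^(−0.1)·[0.5920·0.0000 + 0.4080·7.5000] = 2.7691

$2.77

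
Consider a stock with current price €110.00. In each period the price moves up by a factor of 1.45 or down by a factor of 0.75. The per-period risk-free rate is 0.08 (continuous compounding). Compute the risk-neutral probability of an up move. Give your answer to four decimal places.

p = 0.4761

Risk-neutral probability p = (e^0.08 − 0.75)/(1.45 − 0.75) = 0.3333/0.7000 = 0.4761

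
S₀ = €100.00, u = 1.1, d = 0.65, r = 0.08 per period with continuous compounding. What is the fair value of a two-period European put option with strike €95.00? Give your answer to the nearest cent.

€1.49

Risk-neutral probability p = (e^0.08 − 0.65)/(1.1 − 0.65) = 0.4333/0.4500 = 0.9629
Terminal stock prices: S_uu = 121, S_ud = 71.5, S_dd = 42.25
Terminal payoffs (K − S): max(-26, 0) = 0, max(23.5, 0) = 23.5, max(52.75, 0) = 52.75
Node u (S = 110): V_u = e^(−0.08)·[0.9629·0.0000 + 0.0371·23.5000] = 0.8057
Node d (S = 65): V_d = e^(−0.08)·[0.9629·23.5000 + 0.0371·52.7500] = 22.6961
Node 0 (S = 100): V_0 = e^(−0.08)·[0.9629·0.8057 + 0.0371·22.6961] = 1.4942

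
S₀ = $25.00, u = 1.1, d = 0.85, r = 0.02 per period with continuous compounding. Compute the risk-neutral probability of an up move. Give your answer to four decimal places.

p = 0.6808

Risk-neutral probability p = (e^0.02 − 0.85)/(1.1 − 0.85) = 0.1702/0.2500 = 0.6808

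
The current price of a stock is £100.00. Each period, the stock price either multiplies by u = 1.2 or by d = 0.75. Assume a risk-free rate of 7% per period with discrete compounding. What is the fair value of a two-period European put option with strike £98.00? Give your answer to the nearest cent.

Risk-neutral probability p = (1 + 0.07 − 0.75)/(1.2 − 0.75) = 0.3200/0.4500 = 0.7111
Terminal stock prices: S_uu = 144, S_ud = 90, S_dd = 56.25
Terminal payoffs (K − S): max(-46, 0) = 0, max(8, 0) = 8, max(41.75, 0) = 41.75
Node u (S = 120): V_u = 1/1.07·[0.7111·0.0000 + 0.2889·8.0000] = 2.1599
Node d (S = 75): V_d = 1/1.07·[0.7111·8.0000 + 0.2889·41.7500] = 16.5888
Node 0 (S = 100): V_0 = 1/1.07·[0.7111·2.1599 + 0.2889·16.5888] = 5.9143

£5.91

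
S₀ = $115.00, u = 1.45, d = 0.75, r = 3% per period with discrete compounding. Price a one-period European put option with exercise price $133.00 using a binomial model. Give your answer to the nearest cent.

$27.23

Risk-neutral probability p = (1 + 0.03 − 0.75)/(1.45 − 0.75) = 0.2800/0.7000 = 0.4000
Terminal stock prices: S_u = 166.8, S_d = 86.25
Terminal payoffs (K − S): max(-33.75, 0) = 0, max(46.75, 0) = 46.75
Node 0 (S = 115): V_0 = 1/1.03·[0.4000·0.0000 + 0.6000·46.7500] = 27.2330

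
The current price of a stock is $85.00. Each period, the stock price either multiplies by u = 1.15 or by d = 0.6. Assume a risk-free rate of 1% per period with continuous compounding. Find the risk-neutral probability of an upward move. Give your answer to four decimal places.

p = 0.7455

Risk-neutral probability p = (e^0.01 − 0.6)/(1.15 − 0.6) = 0.4101/0.5500 = 0.7455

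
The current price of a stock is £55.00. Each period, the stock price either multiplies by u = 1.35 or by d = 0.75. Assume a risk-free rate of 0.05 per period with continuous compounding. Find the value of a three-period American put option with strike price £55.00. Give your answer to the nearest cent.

£8.23

Risk-neutral probability p = (e^0.05 − 0.75)/(1.35 − 0.75) = 0.3013/0.6000 = 0.5021
Terminal stock prices: S_uuu = 135.3, S_uud = 75.18, S_udd = 41.77, S_ddd = 23.2
Terminal payoffs (K − S): max(-80.32, 0) = 0, max(-20.18, 0) = 0, max(13.23, 0) = 13.23, max(31.8, 0) = 31.8
Node uu (S = 100.2): continuation = e^(−0.05)·[0.5021·0.0000 + 0.4979·0.0000] = 0.0000; exercise value = 0.0000 ≤ continuation, so V_uu = 0.0000
Node ud (S = 55.69): continuation = e^(−0.05)·[0.5021·0.0000 + 0.4979·13.2344] = 6.2678; exercise value = 0.0000 ≤ continuation, so V_ud = 6.2678
Node dd (S = 30.94): continuation = e^(−0.05)·[0.5021·13.2344 + 0.4979·31.7969] = 21.3801; exercise value = 24.0625 > continuation, so V_dd = 24.0625 (exercise)
Node u (S = 74.25): continuation = e^(−0.05)·[0.5021·0.0000 + 0.4979·6.2678] = 2.9684; exercise value = 0.0000 ≤ continuation, so V_u = 2.9684
Node d (S = 41.25): continuation = e^(−0.05)·[0.5021·6.2678 + 0.4979·24.0625] = 14.3897; exercise value = 13.7500 ≤ continuation, so V_d = 14.3897
Node 0 (S = 55): continuation = e^(−0.05)·[0.5021·2.9684 + 0.4979·14.3897] = 8.2328; exercise value = 0.0000 ≤ continuation, so V_0 = 8.2328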